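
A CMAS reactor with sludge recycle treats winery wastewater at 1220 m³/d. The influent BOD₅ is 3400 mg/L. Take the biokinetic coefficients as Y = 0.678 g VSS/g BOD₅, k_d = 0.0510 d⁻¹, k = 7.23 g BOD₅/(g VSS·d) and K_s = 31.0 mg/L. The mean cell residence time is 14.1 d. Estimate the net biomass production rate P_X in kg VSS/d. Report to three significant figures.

From the Monod/SRT balance for a CMAS, S = K_s·(1+k_d θ_c)/[θ_c·(Y k − k_d) − 1] = 31.0 × (1 + 0.0510 × 14.1) / [14.1 × (0.678 × 7.23 − 0.0510) − 1] = 53.29 / 67.40 = 0.7907 mg/L.
Correct the yield for decay: Y_obs = Y/(1 + k_d θ_c) = 0.678 / (1 + 0.0510 × 14.1) = 0.678 / 1.719 = 0.3944.
Mass of BOD₅ removed per day: Q(S₀ − S) = 1220 × 3399 g/m³ = 4147 kg/d.
Net biomass production P_X = Y_obs × Q·(S₀ − S) = 0.3944 × 4147 = 1636 kg VSS/d.

P_X ≈ 1640 kg VSS/d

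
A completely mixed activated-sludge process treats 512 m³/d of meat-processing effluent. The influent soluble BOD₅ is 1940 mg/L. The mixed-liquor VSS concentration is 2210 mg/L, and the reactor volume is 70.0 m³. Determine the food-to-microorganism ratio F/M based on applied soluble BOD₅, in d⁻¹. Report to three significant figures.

F/M ≈ 6.42 d⁻¹

F/M = applied load / biomass = Q·S₀/(V·X) = 512 × 1940 / (70.00 × 2210) = 6.421 d⁻¹.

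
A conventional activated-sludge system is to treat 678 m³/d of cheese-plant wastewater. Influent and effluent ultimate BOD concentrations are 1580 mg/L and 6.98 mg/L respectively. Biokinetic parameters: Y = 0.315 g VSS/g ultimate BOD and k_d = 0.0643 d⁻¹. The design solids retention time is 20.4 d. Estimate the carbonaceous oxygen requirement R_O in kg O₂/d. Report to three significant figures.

Y_obs = Y / (1 + k_d θ_c) = 0.315 / (1 + 0.0643 × 20.4) = 0.315 / 2.312 = 0.1363.
Mass of ultimate BOD removed per day: Q(S₀ − S) = 678 × 1573 g/m³ = 1067 kg/d.
Net sludge production P_X = 0.1363 × 1067 = 145.3 kg VSS/d.
Carbonaceous O₂ demand = substrate oxidised − cell-mass equivalent = 1067 − 1.42 × 145.3 = 860.1 kg O₂/d.

R_O ≈ 860 kg O₂/d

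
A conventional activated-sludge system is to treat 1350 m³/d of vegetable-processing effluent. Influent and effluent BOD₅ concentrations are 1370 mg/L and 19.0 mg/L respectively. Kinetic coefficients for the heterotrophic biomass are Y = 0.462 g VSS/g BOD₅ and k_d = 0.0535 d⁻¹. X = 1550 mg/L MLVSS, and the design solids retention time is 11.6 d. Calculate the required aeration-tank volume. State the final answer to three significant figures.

V ≈ 3890 m³

Steady-state biomass mass balance: V·X·(1 + k_d·θ_c) = Y·Q·(S₀ − S)·θ_c, so V = 0.462 × 1350 × (1370 − 19.0) × 11.6 / [1550 × (1 + 0.0535 × 11.6)] = 9.77×10^6 / 2512 = 3891 m³.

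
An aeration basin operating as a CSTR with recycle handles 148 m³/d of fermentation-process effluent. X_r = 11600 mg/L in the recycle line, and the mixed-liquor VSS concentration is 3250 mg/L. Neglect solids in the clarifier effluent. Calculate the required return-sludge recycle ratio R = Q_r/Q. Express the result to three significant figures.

R ≈ 0.389

Mass balance around the secondary clarifier (neglecting effluent solids): R = X / (X_r − X) = 3250 / (11600 − 3250) = 0.3892.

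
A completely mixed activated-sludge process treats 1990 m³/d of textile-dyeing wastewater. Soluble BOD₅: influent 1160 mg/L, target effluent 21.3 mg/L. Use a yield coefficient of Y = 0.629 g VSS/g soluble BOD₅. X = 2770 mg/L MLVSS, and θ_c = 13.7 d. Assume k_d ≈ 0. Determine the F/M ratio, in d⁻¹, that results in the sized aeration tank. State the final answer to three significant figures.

Biomass mass balance (decay neglected): V·X = Y·Q·(S₀ − S)·θ_c, so V = 0.629 × 1990 × (1160 − 21.3) × 13.7 / 2770 = 7049 m³.
F/M = applied load / biomass = Q·S₀/(V·X) = 1990 × 1160 / (7049 × 2770) = 0.1182 d⁻¹.

F/M ≈ 0.118 d⁻¹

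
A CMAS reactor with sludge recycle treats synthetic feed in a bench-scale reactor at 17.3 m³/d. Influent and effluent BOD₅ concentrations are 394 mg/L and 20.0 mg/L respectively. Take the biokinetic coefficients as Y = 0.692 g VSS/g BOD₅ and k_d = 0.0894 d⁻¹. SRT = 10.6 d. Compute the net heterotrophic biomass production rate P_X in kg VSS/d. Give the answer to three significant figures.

The observed yield is Y_obs = Y/(1 + k_d·θ_c) = 0.692 / (1 + 0.0894 × 10.6) = 0.692 / 1.948 = 0.3553 g VSS per g BOD₅ removed.
Q·(S₀ − S) = 17.3 × (394 − 20.0) × 10⁻³ = 6.470 kg/d removed.
So the net sludge growth is P_X = 0.3553 × 6.470 = 2.299 kg VSS/d.

P_X ≈ 2.30 kg VSS/d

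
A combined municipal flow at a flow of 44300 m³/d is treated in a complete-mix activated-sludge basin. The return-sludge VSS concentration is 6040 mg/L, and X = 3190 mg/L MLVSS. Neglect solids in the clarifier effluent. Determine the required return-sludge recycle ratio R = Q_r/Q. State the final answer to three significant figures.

R ≈ 1.12

R = Q_r/Q = X/(X_r − X) = 3190 / (6040 − 3190) = 1.119.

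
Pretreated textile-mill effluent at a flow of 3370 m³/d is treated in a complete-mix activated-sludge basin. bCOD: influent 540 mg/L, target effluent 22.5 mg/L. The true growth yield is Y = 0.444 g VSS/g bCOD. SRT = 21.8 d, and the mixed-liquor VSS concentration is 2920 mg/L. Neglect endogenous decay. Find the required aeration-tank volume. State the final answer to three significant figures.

Biomass mass balance (decay neglected): V·X = Y·Q·(S₀ − S)·θ_c, so V = 0.444 × 3370 × (540 − 22.5) × 21.8 / 2920 = 5781 m³.

V ≈ 5780 m³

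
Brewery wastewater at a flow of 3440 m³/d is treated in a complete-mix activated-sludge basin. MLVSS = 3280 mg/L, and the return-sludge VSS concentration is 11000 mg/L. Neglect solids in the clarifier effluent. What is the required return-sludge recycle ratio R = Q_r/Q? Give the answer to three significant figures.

R ≈ 0.425

Mass balance around the secondary clarifier (neglecting effluent solids): R = X / (X_r − X) = 3280 / (11000 − 3280) = 0.4249.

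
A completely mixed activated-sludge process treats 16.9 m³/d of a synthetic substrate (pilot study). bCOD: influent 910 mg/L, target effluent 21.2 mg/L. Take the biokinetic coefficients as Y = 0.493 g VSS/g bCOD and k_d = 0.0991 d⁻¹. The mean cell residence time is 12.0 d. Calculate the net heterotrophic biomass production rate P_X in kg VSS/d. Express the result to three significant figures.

Observed yield with endogenous decay: Y_obs = Y / (1 + k_d·θ_c) = 0.493 / (1 + 0.0991 × 12.0) = 0.493 / 2.189 = 0.2252 g VSS/g bCOD.
Mass of bCOD removed per day: Q(S₀ − S) = 16.9 × 888.8 g/m³ = 15.02 kg/d.
Biomass produced: P_X = Y_obs·Q·ΔS = 0.2252 × 15.02 ≈ 3.383 kg VSS/d.

P_X ≈ 3.38 kg VSS/d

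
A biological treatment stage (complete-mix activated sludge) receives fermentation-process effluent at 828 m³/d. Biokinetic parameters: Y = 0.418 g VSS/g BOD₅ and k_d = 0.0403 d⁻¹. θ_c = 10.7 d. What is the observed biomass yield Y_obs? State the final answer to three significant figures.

The observed yield is Y_obs = Y/(1 + k_d·θ_c) = 0.418 / (1 + 0.0403 × 10.7) = 0.418 / 1.431 = 0.2921 g VSS per g BOD₅ removed.

Y_obs ≈ 0.292 g VSS/g BOD₅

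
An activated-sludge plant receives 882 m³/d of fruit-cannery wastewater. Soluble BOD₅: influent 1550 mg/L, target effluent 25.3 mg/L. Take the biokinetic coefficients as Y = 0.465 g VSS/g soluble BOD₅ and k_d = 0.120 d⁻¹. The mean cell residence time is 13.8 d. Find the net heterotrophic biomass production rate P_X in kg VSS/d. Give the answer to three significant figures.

The observed yield is Y_obs = Y/(1 + k_d·θ_c) = 0.465 / (1 + 0.120 × 13.8) = 0.465 / 2.656 = 0.1751 g VSS per g soluble BOD₅ removed.
ΔS = 1550 − 25.3 = 1525 mg/L, so the substrate removal rate is 882 × 1525/1000 = 1345 kg soluble BOD₅/d.
P_X = Y_obs · Q(S₀ − S) = 0.1751 × 1345 = 235.4 kg VSS/d.

P_X ≈ 235 kg VSS/d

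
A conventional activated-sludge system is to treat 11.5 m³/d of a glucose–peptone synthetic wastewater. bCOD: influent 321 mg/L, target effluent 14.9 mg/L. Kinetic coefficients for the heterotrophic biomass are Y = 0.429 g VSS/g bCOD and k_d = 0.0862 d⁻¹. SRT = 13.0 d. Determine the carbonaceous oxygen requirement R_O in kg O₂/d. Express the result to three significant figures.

Correct the yield for decay: Y_obs = Y/(1 + k_d θ_c) = 0.429 / (1 + 0.0862 × 13.0) = 0.429 / 2.121 = 0.2023.
Mass of bCOD removed per day: Q(S₀ − S) = 11.5 × 306.1 g/m³ = 3.520 kg/d.
Net sludge production P_X = 0.2023 × 3.520 = 0.7121 kg VSS/d.
R_O = Q·ΔS − 1.42 P_X = 3.520 − 1.011 = 2.509 kg O₂/d.

R_O ≈ 2.51 kg O₂/d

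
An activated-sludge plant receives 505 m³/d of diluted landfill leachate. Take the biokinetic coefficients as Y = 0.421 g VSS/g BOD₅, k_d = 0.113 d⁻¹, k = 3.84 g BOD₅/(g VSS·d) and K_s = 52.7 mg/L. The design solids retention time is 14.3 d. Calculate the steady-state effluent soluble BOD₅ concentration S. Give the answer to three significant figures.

S ≈ 6.72 mg/L

From the Monod/SRT balance for a CMAS, S = K_s·(1+k_d θ_c)/[θ_c·(Y k − k_d) − 1] = 52.7 × (1 + 0.113 × 14.3) / [14.3 × (0.421 × 3.84 − 0.113) − 1] = 137.9 / 20.50 = 6.724 mg/L.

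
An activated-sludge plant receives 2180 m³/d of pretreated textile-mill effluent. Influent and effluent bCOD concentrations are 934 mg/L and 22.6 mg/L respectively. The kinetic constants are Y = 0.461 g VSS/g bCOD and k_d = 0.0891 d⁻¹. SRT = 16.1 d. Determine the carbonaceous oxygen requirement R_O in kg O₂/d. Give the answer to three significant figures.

Observed yield with endogenous decay: Y_obs = Y / (1 + k_d·θ_c) = 0.461 / (1 + 0.0891 × 16.1) = 0.461 / 2.435 = 0.1894 g VSS/g bCOD.
Q·(S₀ − S) = 2180 × (934 − 22.6) × 10⁻³ = 1987 kg/d removed.
Net sludge production P_X = 0.1894 × 1987 = 376.2 kg VSS/d.
R_O = Q·ΔS − 1.42 P_X = 1987 − 534.2 = 1453 kg O₂/d.

R_O ≈ 1450 kg O₂/d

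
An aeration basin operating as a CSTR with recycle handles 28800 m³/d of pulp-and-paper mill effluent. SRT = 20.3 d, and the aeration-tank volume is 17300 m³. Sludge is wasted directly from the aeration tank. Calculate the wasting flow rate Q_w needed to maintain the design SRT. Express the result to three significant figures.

Q_w ≈ 852 m³/d

With mixed-liquor wasting, θ_c = V/Q_w, so Q_w = V/θ_c = 17300/20.3 = 852.2 m³/d.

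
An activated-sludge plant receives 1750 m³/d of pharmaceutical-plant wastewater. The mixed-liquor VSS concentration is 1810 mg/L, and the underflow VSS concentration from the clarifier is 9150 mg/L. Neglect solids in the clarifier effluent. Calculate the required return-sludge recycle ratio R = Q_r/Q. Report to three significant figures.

Solids balance on the clarifier gives (1+R)X = R·X_r, so R = X/(X_r − X) = 1810 / (9150 − 1810) = 0.2466.

R ≈ 0.247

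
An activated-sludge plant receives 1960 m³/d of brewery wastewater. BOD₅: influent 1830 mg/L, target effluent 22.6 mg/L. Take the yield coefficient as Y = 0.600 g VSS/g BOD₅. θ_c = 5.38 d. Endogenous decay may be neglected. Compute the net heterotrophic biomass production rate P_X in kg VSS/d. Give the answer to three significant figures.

No decay correction is needed, so Y_obs = Y = 0.600.
Q·(S₀ − S) = 1960 × (1830 − 22.6) × 10⁻³ = 3543 kg/d removed.
Net biomass production P_X = Y_obs × Q·(S₀ − S) = 0.6000 × 3543 = 2126 kg VSS/d.

P_X ≈ 2130 kg VSS/d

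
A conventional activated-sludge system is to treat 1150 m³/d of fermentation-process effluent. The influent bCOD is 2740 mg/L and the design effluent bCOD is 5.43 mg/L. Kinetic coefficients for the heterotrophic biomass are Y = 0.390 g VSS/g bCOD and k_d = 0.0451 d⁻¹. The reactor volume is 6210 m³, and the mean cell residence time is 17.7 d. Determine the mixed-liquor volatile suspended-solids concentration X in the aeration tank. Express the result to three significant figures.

X ≈ 1940 mg/L

From V·X·(1 + k_d·θ_c) = Y·Q·(S₀ − S)·θ_c: X = 0.390 × 1150 × (2740 − 5.43) × 17.7 / [6210 × (1 + 0.0451 × 17.7)] = 1944 mg/L.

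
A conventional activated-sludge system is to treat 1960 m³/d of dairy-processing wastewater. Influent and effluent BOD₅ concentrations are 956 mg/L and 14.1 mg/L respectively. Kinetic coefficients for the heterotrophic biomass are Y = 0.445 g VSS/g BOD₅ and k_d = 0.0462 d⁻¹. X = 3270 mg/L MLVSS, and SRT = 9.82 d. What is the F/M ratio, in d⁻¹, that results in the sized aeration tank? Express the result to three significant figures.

From the SRT design equation V = Y Q (S₀−S) θ_c / [X (1 + k_d θ_c)] = 0.445 × 1960 × (956 − 14.1) × 9.82 / [3270 × (1 + 0.0462 × 9.82)] = 8.07×10^6 / 4754 = 1697 m³.
F/M = applied load / biomass = Q·S₀/(V·X) = 1960 × 956 / (1697 × 3270) = 0.3376 d⁻¹.

F/M ≈ 0.338 d⁻¹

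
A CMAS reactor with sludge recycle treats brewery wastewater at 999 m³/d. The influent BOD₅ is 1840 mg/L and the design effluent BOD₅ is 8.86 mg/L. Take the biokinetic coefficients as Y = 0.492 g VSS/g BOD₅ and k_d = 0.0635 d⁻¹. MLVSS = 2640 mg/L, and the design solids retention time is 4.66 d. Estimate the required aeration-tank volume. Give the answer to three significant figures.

V ≈ 1230 m³

Rearranging the biomass balance for a CMAS with decay, V = Y·Q·ΔS·θ_c / [X·(1+k_d θ_c)] = 0.492 × 999 × (1840 − 8.86) × 4.66 / [2640 × (1 + 0.0635 × 4.66)] = 4.19×10^6 / 3421 = 1226 m³.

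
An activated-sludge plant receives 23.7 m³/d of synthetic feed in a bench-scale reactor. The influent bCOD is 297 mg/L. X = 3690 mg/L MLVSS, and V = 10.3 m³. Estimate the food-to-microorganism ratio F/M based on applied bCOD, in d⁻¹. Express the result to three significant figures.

F/M = Q·S₀ / (V·X) = 23.7 × 297 / (10.30 × 3690) = 0.1852 g bCOD·(g VSS·d)⁻¹.

F/M ≈ 0.185 d⁻¹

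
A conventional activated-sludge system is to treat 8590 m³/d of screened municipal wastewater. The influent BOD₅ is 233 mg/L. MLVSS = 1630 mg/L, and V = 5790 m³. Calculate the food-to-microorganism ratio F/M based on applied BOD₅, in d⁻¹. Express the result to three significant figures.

F/M ≈ 0.212 d⁻¹

Food-to-microorganism ratio F/M = Q S₀ / (V X) = 8590 × 233 / (5790 × 1630) = 0.2121 d⁻¹.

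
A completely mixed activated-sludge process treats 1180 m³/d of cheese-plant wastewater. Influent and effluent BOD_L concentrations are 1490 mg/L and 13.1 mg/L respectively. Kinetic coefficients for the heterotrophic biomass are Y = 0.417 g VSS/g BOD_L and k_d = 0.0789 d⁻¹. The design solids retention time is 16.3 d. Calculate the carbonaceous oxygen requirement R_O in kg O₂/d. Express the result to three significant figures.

R_O ≈ 1290 kg O₂/d

Correct the yield for decay: Y_obs = Y/(1 + k_d θ_c) = 0.417 / (1 + 0.0789 × 16.3) = 0.417 / 2.286 = 0.1824.
Q·(S₀ − S) = 1180 × (1490 − 13.1) × 10⁻³ = 1743 kg/d removed.
Net sludge production P_X = 0.1824 × 1743 = 317.9 kg VSS/d.
R_O = Q·ΔS − 1.42 P_X = 1743 − 451.4 = 1291 kg O₂/d.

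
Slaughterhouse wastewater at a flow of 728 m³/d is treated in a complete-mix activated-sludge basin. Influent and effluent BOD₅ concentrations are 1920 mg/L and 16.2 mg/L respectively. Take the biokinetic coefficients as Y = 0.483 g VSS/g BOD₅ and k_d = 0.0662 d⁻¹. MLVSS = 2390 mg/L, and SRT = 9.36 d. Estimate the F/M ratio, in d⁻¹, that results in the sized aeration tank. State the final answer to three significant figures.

F/M ≈ 0.361 d⁻¹

Steady-state biomass mass balance: V·X·(1 + k_d·θ_c) = Y·Q·(S₀ − S)·θ_c, so V = 0.483 × 728 × (1920 − 16.2) × 9.36 / [2390 × (1 + 0.0662 × 9.36)] = 6.27×10^6 / 3871 = 1619 m³.
F/M = Q·S₀ / (V·X) = 728 × 1920 / (1619 × 2390) = 0.3613 g BOD₅·(g VSS·d)⁻¹.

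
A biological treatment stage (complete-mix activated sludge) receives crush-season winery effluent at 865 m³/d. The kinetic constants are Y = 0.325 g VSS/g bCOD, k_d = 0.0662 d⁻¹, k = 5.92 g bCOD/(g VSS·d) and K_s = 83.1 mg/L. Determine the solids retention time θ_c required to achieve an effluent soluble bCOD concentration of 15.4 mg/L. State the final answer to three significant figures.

θ_c ≈ 4.26 d

At the target effluent, Y k S/(K_s+S) = 0.325×5.92×15.4/98.50 = 0.3008 d⁻¹.
θ_c = 1/(μ − k_d) = 1/(0.3008 − 0.0662) = 1/0.2346 = 4.262 d.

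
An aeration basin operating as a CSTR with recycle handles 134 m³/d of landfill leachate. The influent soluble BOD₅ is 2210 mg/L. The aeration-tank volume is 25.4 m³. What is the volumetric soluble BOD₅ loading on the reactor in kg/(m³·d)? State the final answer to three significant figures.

L_v ≈ 11.7 kg soluble BOD₅/(m³·d)

L_v = Q S₀ / V = 134 × 2210 × 10⁻³ / 25.40 = 11.66 kg/(m³·d).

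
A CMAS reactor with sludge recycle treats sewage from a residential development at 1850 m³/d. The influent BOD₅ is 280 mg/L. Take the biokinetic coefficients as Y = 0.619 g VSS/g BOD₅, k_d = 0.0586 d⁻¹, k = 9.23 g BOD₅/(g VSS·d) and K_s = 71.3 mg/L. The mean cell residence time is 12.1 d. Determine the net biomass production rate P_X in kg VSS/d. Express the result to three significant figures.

P_X ≈ 186 kg VSS/d

From the Monod/SRT balance for a CMAS, S = K_s·(1+k_d θ_c)/[θ_c·(Y k − k_d) − 1] = 71.3 × (1 + 0.0586 × 12.1) / [12.1 × (0.619 × 9.23 − 0.0586) − 1] = 121.9 / 67.42 = 1.807 mg/L.
Y_obs = Y / (1 + k_d θ_c) = 0.619 / (1 + 0.0586 × 12.1) = 0.619 / 1.709 = 0.3622.
Mass of BOD₅ removed per day: Q(S₀ − S) = 1850 × 278.2 g/m³ = 514.7 kg/d.
Biomass produced: P_X = Y_obs·Q·ΔS = 0.3622 × 514.7 ≈ 186.4 kg VSS/d.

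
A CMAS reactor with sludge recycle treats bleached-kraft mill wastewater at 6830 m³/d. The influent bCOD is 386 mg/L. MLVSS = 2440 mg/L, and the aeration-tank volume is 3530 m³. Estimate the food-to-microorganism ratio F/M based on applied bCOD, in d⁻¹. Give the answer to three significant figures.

F/M ≈ 0.306 d⁻¹

F/M = applied load / biomass = Q·S₀/(V·X) = 6830 × 386 / (3530 × 2440) = 0.3061 d⁻¹.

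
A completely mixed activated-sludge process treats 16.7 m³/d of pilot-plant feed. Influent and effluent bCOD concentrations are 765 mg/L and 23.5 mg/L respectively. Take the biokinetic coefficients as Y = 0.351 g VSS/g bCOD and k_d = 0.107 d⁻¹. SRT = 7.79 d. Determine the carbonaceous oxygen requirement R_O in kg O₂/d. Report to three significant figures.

Observed yield with endogenous decay: Y_obs = Y / (1 + k_d·θ_c) = 0.351 / (1 + 0.107 × 7.79) = 0.351 / 1.834 = 0.1914 g VSS/g bCOD.
ΔS = 765 − 23.5 = 741.5 mg/L, so the substrate removal rate is 16.7 × 741.5/1000 = 12.38 kg bCOD/d.
P_X = Y_obs·Q·(S₀ − S) = 0.1914 × 12.38 = 2.371 kg VSS/d.
R_O = Q·(S₀ − S) − 1.42·P_X = 12.38 − 1.42 × 2.371 = 9.017 kg O₂/d.

R_O ≈ 9.02 kg O₂/d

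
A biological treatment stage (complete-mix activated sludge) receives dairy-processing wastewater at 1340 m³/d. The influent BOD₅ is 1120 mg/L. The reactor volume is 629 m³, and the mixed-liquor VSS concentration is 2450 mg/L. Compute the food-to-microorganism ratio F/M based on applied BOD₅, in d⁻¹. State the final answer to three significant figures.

F/M ≈ 0.974 d⁻¹

F/M = Q·S₀ / (V·X) = 1340 × 1120 / (629.0 × 2450) = 0.9739 g BOD₅·(g VSS·d)⁻¹.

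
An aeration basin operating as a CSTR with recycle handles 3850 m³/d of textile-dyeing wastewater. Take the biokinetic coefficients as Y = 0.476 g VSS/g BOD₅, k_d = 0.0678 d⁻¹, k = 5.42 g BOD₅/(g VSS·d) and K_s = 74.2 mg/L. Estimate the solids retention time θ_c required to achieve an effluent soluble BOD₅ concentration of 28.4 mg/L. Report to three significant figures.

θ_c ≈ 1.55 d

From 1/θ_c = Y·k·S/(K_s + S) − k_d: Y·k·S/(K_s+S) = 0.476 × 5.42 × 28.4 / (74.2 + 28.4) = 0.7141 d⁻¹.
Then 1/θ_c = μ − k_d = 0.7141 − 0.0678 = 0.6463 d⁻¹, giving θ_c = 1.547 d.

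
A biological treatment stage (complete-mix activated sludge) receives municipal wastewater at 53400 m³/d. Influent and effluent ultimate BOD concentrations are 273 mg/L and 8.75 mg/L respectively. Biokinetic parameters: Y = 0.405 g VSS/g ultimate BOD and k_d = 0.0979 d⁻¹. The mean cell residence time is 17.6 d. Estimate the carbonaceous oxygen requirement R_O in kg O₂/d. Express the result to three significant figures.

Correct the yield for decay: Y_obs = Y/(1 + k_d θ_c) = 0.405 / (1 + 0.0979 × 17.6) = 0.405 / 2.723 = 0.1487.
Substrate removed = Q·(S₀ − S) = 53400 m³/d × (273 − 8.75) g/m³ = 1.41×10^7 g/d = 14111 kg/d.
Net sludge production P_X = 0.1487 × 14111 = 2099 kg VSS/d.
Carbonaceous O₂ demand = substrate oxidised − cell-mass equivalent = 14111 − 1.42 × 2099 = 11131 kg O₂/d.

R_O ≈ 11100 kg O₂/d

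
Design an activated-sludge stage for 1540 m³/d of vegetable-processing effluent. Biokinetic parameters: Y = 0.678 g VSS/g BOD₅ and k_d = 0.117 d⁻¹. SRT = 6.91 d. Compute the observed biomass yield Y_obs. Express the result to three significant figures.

Correct the yield for decay: Y_obs = Y/(1 + k_d θ_c) = 0.678 / (1 + 0.117 × 6.91) = 0.678 / 1.808 = 0.3749.

Y_obs ≈ 0.375 g VSS/g BOD₅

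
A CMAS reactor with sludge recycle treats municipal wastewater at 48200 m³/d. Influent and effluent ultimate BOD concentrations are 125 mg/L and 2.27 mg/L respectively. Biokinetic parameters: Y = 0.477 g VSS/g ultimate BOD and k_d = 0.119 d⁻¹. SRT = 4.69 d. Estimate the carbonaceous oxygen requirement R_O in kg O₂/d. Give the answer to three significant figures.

R_O ≈ 3340 kg O₂/d

Observed yield with endogenous decay: Y_obs = Y / (1 + k_d·θ_c) = 0.477 / (1 + 0.119 × 4.69) = 0.477 / 1.558 = 0.3061 g VSS/g ultimate BOD.
Substrate removed = Q·(S₀ − S) = 48200 m³/d × (125 − 2.27) g/m³ = 5.92×10^6 g/d = 5916 kg/d.
Biomass synthesised: P_X = Y_obs × 5916 = 1811 kg VSS/d.
Carbonaceous O₂ demand = substrate oxidised − cell-mass equivalent = 5916 − 1.42 × 1811 = 3344 kg O₂/d.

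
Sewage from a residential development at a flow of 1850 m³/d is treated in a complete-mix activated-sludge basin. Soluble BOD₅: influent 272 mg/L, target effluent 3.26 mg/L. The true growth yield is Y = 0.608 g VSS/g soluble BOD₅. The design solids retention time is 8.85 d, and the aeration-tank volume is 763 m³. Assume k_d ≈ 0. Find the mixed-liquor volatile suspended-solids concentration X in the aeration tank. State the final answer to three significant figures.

Without decay, X = Y Q (S₀−S) θ_c / V = 0.608 × 1850 × (272 − 3.26) × 8.85 / 763 = 3506 mg/L.

X ≈ 3510 mg/L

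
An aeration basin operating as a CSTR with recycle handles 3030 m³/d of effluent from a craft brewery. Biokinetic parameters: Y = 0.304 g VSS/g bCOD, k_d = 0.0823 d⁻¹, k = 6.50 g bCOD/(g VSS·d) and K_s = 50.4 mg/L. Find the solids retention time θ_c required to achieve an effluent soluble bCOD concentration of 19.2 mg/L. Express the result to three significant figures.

θ_c ≈ 2.16 d

From 1/θ_c = Y·k·S/(K_s + S) − k_d: Y·k·S/(K_s+S) = 0.304 × 6.50 × 19.2 / (50.4 + 19.2) = 0.5451 d⁻¹.
Then 1/θ_c = μ − k_d = 0.5451 − 0.0823 = 0.4628 d⁻¹, giving θ_c = 2.161 d.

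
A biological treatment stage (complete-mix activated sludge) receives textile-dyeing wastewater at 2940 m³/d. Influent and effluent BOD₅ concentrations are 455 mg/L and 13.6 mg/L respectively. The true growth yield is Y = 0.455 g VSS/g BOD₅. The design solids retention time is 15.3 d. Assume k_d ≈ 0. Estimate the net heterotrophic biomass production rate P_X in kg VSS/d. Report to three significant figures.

Since k_d ≈ 0, Y_obs = Y = 0.455 g VSS/g BOD₅.
Mass of BOD₅ removed per day: Q(S₀ − S) = 2940 × 441.4 g/m³ = 1298 kg/d.
Net biomass production P_X = Y_obs × Q·(S₀ − S) = 0.4550 × 1298 = 590.5 kg VSS/d.

P_X ≈ 590 kg VSS/d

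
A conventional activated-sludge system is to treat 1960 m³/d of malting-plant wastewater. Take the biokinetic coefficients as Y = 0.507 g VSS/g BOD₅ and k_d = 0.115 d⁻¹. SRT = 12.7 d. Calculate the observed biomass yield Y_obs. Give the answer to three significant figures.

Y_obs = Y / (1 + k_d θ_c) = 0.507 / (1 + 0.115 × 12.7) = 0.507 / 2.460 = 0.2061.

Y_obs ≈ 0.206 g VSS/g BOD₅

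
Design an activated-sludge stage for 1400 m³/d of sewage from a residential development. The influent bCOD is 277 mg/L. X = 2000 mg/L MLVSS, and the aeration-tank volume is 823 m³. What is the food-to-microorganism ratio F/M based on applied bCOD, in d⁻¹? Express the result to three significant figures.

F/M = applied load / biomass = Q·S₀/(V·X) = 1400 × 277 / (823.0 × 2000) = 0.2356 d⁻¹.

F/M ≈ 0.236 d⁻¹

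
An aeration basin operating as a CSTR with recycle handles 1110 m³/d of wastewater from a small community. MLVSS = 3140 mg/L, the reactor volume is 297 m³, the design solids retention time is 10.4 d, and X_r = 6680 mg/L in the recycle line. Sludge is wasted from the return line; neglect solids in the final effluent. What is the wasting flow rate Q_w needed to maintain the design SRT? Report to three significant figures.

Q_w ≈ 13.4 m³/d

θ_c = V·X/(Q_w·X_r) when wasting from the recycle, so Q_w = V·X/(θ_c·X_r) = 297.0 × 3140 / (10.4 × 6680) = 13.42 m³/d.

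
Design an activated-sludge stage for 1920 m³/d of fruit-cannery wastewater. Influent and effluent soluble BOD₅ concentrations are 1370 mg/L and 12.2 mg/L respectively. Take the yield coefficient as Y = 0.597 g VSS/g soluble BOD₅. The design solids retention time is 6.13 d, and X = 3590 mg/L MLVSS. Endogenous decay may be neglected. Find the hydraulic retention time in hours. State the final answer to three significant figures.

τ ≈ 33.2 h

With k_d = 0 the design equation reduces to V = Y Q (S₀−S) θ_c / X = 0.597 × 1920 × (1370 − 12.2) × 6.13 / 3590 = 2658 m³.
Hydraulic retention time τ = V/Q = 2658 / 1920 = 1.384 d = 33.22 h.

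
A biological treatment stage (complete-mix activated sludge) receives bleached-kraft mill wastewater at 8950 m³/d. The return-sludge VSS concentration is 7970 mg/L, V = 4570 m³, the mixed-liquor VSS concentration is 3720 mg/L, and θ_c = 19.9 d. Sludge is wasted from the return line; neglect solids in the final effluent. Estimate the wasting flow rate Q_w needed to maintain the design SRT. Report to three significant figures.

Q_w ≈ 107 m³/d

θ_c = V·X/(Q_w·X_r) when wasting from the recycle, so Q_w = V·X/(θ_c·X_r) = 4570 × 3720 / (19.9 × 7970) = 107.2 m³/d.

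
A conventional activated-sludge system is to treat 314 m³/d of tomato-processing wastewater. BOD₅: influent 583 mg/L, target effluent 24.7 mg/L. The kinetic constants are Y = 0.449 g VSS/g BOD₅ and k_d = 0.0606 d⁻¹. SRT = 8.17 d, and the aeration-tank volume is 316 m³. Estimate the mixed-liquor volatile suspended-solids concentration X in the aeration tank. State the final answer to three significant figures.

Solving the biomass balance for X: X = Y Q (S₀−S) θ_c / [V (1+k_d θ_c)] = 0.449 × 314 × (583 − 24.7) × 8.17 / [316 × (1 + 0.0606 × 8.17)] = 1361 mg/L.

X ≈ 1360 mg/L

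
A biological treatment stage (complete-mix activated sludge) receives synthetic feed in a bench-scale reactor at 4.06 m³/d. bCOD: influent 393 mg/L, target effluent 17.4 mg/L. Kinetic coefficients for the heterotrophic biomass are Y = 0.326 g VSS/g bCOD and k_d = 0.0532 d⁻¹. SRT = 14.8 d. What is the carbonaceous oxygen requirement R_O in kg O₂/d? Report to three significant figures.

R_O ≈ 1.13 kg O₂/d

The observed yield is Y_obs = Y/(1 + k_d·θ_c) = 0.326 / (1 + 0.0532 × 14.8) = 0.326 / 1.787 = 0.1824 g VSS per g bCOD removed.
ΔS = 393 − 17.4 = 375.6 mg/L, so the substrate removal rate is 4.06 × 375.6/1000 = 1.525 kg bCOD/d.
Biomass synthesised: P_X = Y_obs × 1.525 = 0.2781 kg VSS/d.
Carbonaceous O₂ demand = substrate oxidised − cell-mass equivalent = 1.525 − 1.42 × 0.2781 = 1.130 kg O₂/d.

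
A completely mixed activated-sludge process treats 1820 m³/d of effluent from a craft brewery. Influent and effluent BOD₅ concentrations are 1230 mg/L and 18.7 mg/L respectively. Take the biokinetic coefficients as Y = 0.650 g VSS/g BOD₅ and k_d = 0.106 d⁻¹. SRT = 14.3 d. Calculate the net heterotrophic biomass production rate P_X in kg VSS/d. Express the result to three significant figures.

P_X ≈ 570 kg VSS/d

The observed yield is Y_obs = Y/(1 + k_d·θ_c) = 0.650 / (1 + 0.106 × 14.3) = 0.650 / 2.516 = 0.2584 g VSS per g BOD₅ removed.
Q·(S₀ − S) = 1820 × (1230 − 18.7) × 10⁻³ = 2205 kg/d removed.
P_X = Y_obs · Q(S₀ − S) = 0.2584 × 2205 = 569.6 kg VSS/d.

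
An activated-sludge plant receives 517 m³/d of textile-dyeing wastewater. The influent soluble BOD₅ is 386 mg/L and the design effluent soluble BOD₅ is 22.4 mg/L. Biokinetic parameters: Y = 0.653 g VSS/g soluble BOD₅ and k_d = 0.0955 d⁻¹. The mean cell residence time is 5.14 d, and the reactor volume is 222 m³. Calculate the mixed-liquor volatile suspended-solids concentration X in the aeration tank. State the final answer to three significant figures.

From V·X·(1 + k_d·θ_c) = Y·Q·(S₀ − S)·θ_c: X = 0.653 × 517 × (386 − 22.4) × 5.14 / [222 × (1 + 0.0955 × 5.14)] = 1906 mg/L.

X ≈ 1910 mg/L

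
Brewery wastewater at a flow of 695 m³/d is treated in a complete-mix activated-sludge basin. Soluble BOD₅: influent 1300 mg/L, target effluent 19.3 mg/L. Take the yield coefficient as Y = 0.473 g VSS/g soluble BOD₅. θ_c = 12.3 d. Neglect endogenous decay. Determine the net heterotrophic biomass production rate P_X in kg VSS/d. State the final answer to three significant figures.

No decay correction is needed, so Y_obs = Y = 0.473.
Q·(S₀ − S) = 695 × (1300 − 19.3) × 10⁻³ = 890.1 kg/d removed.
So the net sludge growth is P_X = 0.4730 × 890.1 = 421.0 kg VSS/d.

P_X ≈ 421 kg VSS/d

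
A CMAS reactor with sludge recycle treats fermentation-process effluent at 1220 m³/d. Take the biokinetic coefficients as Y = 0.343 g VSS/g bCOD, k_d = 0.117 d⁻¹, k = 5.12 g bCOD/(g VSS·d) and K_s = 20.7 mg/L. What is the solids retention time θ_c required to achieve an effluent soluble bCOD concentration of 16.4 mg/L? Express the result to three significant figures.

From 1/θ_c = Y·k·S/(K_s + S) − k_d: Y·k·S/(K_s+S) = 0.343 × 5.12 × 16.4 / (20.7 + 16.4) = 0.7763 d⁻¹.
1/θ_c = 0.7763 − 0.117 = 0.6593 d⁻¹, so θ_c = 1.517 d.

θ_c ≈ 1.52 d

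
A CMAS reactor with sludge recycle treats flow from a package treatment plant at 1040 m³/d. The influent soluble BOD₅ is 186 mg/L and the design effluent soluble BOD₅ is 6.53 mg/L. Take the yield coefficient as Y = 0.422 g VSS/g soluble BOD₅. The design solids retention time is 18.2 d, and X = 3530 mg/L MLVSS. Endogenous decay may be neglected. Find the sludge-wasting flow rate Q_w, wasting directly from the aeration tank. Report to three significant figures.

Q_w ≈ 22.3 m³/d

Biomass mass balance (decay neglected): V·X = Y·Q·(S₀ − S)·θ_c, so V = 0.422 × 1040 × (186 − 6.53) × 18.2 / 3530 = 406.1 m³.
With mixed-liquor wasting, θ_c = V/Q_w, so Q_w = V/θ_c = 406.1/18.2 = 22.31 m³/d.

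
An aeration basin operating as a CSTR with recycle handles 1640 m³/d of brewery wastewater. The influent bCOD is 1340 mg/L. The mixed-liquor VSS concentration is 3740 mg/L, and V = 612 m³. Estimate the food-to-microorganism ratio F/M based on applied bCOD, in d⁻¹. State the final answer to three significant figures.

F/M ≈ 0.960 d⁻¹

F/M = Q·S₀ / (V·X) = 1640 × 1340 / (612.0 × 3740) = 0.9601 g bCOD·(g VSS·d)⁻¹.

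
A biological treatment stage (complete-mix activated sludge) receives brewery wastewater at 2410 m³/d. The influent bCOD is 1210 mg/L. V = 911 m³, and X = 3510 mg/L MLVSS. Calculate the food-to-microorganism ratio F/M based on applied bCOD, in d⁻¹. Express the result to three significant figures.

Food-to-microorganism ratio F/M = Q S₀ / (V X) = 2410 × 1210 / (911.0 × 3510) = 0.9120 d⁻¹.

F/M ≈ 0.912 d⁻¹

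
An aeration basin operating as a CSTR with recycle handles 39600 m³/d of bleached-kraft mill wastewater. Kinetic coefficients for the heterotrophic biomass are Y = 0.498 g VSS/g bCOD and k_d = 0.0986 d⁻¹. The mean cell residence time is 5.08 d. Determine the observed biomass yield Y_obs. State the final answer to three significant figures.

Y_obs ≈ 0.332 g VSS/g bCOD

Correct the yield for decay: Y_obs = Y/(1 + k_d θ_c) = 0.498 / (1 + 0.0986 × 5.08) = 0.498 / 1.501 = 0.3318.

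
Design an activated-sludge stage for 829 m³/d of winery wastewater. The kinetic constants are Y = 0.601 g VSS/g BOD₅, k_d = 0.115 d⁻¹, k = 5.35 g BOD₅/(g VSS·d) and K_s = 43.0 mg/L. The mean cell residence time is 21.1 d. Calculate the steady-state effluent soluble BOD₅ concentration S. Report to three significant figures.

Effluent substrate depends only on kinetics and SRT: S = K_s(1 + k_d θ_c) / [θ_c(Yk − k_d) − 1] = 43.0 × (1 + 0.115 × 21.1) / [21.1 × (0.601 × 5.35 − 0.115) − 1] = 147.3 / 64.42 = 2.287 mg/L.

S ≈ 2.29 mg/L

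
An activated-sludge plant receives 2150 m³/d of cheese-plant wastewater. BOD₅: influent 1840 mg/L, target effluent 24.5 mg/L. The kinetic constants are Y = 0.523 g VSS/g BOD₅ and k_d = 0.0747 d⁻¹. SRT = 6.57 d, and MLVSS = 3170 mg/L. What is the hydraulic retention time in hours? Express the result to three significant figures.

Rearranging the biomass balance for a CMAS with decay, V = Y·Q·ΔS·θ_c / [X·(1+k_d θ_c)] = 0.523 × 2150 × (1840 − 24.5) × 6.57 / [3170 × (1 + 0.0747 × 6.57)] = 1.34×10^7 / 4726 = 2838 m³.
τ = V/Q = 2838/2150 = 1.320 d, or 31.68 h.

τ ≈ 31.7 h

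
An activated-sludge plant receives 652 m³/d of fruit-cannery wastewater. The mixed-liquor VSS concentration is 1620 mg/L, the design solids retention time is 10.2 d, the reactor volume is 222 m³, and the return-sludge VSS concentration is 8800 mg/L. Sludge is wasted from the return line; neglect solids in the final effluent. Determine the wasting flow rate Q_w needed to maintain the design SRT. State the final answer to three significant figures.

Q_w = (V·X)/(θ_c X_r) = 222.0 × 1620 / (10.2 × 8800) = 4.007 m³/d.

Q_w ≈ 4.01 m³/d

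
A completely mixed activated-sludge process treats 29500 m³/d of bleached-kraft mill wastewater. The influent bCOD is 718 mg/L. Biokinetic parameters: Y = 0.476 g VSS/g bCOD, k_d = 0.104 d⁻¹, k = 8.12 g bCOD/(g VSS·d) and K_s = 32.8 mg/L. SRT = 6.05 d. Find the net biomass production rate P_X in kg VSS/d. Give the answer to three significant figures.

P_X ≈ 6170 kg VSS/d

For a completely mixed reactor with recycle the Lawrence–McCarty relation gives S = K_s·(1 + k_d·θ_c) / [θ_c·(Y·k − k_d) − 1] = 32.8 × (1 + 0.104 × 6.05) / [6.05 × (0.476 × 8.12 − 0.104) − 1] = 53.44 / 21.75 = 2.456 mg/L.
Observed yield with endogenous decay: Y_obs = Y / (1 + k_d·θ_c) = 0.476 / (1 + 0.104 × 6.05) = 0.476 / 1.629 = 0.2922 g VSS/g bCOD.
Q·(S₀ − S) = 29500 × (718 − 2.46) × 10⁻³ = 21108 kg/d removed.
Net biomass production P_X = Y_obs × Q·(S₀ − S) = 0.2922 × 21108 = 6167 kg VSS/d.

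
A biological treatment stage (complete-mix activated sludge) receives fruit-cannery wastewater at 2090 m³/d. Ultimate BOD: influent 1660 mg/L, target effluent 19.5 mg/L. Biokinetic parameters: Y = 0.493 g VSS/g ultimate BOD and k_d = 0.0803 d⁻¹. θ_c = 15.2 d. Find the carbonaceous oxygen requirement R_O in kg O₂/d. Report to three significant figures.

R_O ≈ 2350 kg O₂/d

Y_obs = Y / (1 + k_d θ_c) = 0.493 / (1 + 0.0803 × 15.2) = 0.493 / 2.221 = 0.2220.
Mass of ultimate BOD removed per day: Q(S₀ − S) = 2090 × 1640 g/m³ = 3429 kg/d.
Net sludge production P_X = 0.2220 × 3429 = 761.2 kg VSS/d.
R_O = Q·ΔS − 1.42 P_X = 3429 − 1081 = 2348 kg O₂/d.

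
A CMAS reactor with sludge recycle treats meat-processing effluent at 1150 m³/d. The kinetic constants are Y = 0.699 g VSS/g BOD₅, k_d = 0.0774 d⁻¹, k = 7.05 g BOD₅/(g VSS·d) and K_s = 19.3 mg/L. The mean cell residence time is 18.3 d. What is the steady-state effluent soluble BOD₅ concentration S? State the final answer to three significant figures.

S ≈ 0.531 mg/L

For a completely mixed reactor with recycle the Lawrence–McCarty relation gives S = K_s·(1 + k_d·θ_c) / [θ_c·(Y·k − k_d) − 1] = 19.3 × (1 + 0.0774 × 18.3) / [18.3 × (0.699 × 7.05 − 0.0774) − 1] = 46.64 / 87.77 = 0.5314 mg/L.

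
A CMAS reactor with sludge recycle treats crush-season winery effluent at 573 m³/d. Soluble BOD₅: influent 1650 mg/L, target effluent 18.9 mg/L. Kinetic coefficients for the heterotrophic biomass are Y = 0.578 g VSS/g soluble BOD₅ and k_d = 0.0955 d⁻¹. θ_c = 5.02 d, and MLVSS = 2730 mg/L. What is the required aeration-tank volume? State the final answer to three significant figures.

V ≈ 671 m³

From the SRT design equation V = Y Q (S₀−S) θ_c / [X (1 + k_d θ_c)] = 0.578 × 573 × (1650 − 18.9) × 5.02 / [2730 × (1 + 0.0955 × 5.02)] = 2.71×10^6 / 4039 = 671.5 m³.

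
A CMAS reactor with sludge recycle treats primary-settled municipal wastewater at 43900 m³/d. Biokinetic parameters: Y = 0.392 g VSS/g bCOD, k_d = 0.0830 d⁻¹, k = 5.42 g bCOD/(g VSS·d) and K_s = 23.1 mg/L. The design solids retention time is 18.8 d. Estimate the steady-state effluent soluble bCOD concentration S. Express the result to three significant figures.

S ≈ 1.58 mg/L

From the Monod/SRT balance for a CMAS, S = K_s·(1+k_d θ_c)/[θ_c·(Y k − k_d) − 1] = 23.1 × (1 + 0.0830 × 18.8) / [18.8 × (0.392 × 5.42 − 0.0830) − 1] = 59.15 / 37.38 = 1.582 mg/L.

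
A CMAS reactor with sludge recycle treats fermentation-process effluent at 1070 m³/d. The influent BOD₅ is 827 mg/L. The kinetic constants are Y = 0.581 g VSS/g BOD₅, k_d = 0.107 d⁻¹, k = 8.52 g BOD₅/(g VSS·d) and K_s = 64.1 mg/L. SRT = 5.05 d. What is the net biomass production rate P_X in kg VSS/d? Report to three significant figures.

P_X ≈ 332 kg VSS/d

From the Monod/SRT balance for a CMAS, S = K_s·(1+k_d θ_c)/[θ_c·(Y k − k_d) − 1] = 64.1 × (1 + 0.107 × 5.05) / [5.05 × (0.581 × 8.52 − 0.107) − 1] = 98.74 / 23.46 = 4.209 mg/L.
Y_obs = Y / (1 + k_d θ_c) = 0.581 / (1 + 0.107 × 5.05) = 0.581 / 1.540 = 0.3772.
Q·(S₀ − S) = 1070 × (827 − 4.21) × 10⁻³ = 880.4 kg/d removed.
Biomass produced: P_X = Y_obs·Q·ΔS = 0.3772 × 880.4 ≈ 332.1 kg VSS/d.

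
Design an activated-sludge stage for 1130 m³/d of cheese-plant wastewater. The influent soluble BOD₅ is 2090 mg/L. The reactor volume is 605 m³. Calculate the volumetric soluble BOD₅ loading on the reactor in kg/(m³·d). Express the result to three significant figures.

Volumetric loading L_v = Q·S₀ / V = 1130 × 2090 g/m³ / 605.0 m³ = 3904 g/(m³·d) = 3.904 kg soluble BOD₅/(m³·d).

L_v ≈ 3.90 kg soluble BOD₅/(m³·d)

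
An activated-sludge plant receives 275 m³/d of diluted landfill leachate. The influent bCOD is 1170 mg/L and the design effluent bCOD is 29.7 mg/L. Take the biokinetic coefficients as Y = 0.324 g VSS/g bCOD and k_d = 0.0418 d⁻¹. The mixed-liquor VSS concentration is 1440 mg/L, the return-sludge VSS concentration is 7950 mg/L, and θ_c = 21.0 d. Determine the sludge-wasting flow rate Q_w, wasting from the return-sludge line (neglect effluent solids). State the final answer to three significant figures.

Q_w ≈ 6.81 m³/d

Steady-state biomass mass balance: V·X·(1 + k_d·θ_c) = Y·Q·(S₀ − S)·θ_c, so V = 0.324 × 275 × (1170 − 29.7) × 21.0 / [1440 × (1 + 0.0418 × 21.0)] = 2.13×10^6 / 2704 = 789.0 m³.
Q_w = (V·X)/(θ_c X_r) = 789.0 × 1440 / (21.0 × 7950) = 6.806 m³/d.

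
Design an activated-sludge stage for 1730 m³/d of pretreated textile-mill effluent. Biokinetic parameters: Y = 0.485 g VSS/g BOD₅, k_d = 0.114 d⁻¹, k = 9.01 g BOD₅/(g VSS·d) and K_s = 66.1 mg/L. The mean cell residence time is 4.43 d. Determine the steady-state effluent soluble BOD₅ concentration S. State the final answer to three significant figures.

For a completely mixed reactor with recycle the Lawrence–McCarty relation gives S = K_s·(1 + k_d·θ_c) / [θ_c·(Y·k − k_d) − 1] = 66.1 × (1 + 0.114 × 4.43) / [4.43 × (0.485 × 9.01 − 0.114) − 1] = 99.48 / 17.85 = 5.572 mg/L.

S ≈ 5.57 mg/L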